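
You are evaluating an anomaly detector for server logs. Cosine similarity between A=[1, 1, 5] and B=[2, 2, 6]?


A·B = 1·2 + 1·2 + 5·6 = 34
‖A‖ = √27 = 5.1962, ‖B‖ = √44 = 6.6332
cos = 34/(√27·√44) = 34/√1188 = 0.9864

0.9864


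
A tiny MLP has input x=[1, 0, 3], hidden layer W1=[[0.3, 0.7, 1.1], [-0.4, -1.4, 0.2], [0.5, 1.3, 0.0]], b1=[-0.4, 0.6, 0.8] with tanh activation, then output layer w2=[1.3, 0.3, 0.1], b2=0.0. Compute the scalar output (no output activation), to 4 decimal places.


z1[0] = (0.3)·(1) + (0.7)·(0) + (1.1)·(3) - 0.4 = 3.2
z1[1] = (-0.4)·(1) + (-1.4)·(0) + (0.2)·(3) + 0.6 = 0.8
z1[2] = (0.5)·(1) + (1.3)·(0) + (0.0)·(3) + 0.8 = 1.3
h = tanh(z1) = [0.9967, 0.664, 0.8617]
output = (1.3)·(0.9967) + (0.3)·(0.664) + (0.1)·(0.8617) + 0.0 = 1.5811

1.5811


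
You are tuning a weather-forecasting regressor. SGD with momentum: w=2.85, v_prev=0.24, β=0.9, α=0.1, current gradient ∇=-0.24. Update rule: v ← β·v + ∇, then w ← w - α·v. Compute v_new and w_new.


v_new = 0.9·0.24 - 0.24 = 0.216 - 0.24 = -0.024
w_new = 2.85 - 0.1·-0.024 = 2.85 + 0.0024 = 2.8524

v_new=-0.024, w_new=2.8524


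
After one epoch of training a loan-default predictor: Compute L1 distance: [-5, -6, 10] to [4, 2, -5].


d = |-5-4| + |-6-2| + |10+ 5|
  = 9 + 8 + 15
  = 32

32


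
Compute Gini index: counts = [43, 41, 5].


Probabilities: [43/89, 41/89, 5/89] ≈ [0.4831, 0.4607, 0.0562]
Σpᵢ² = (1849 + 1681 + 25)/89² = 3555/7921
Gini = 1 - Σpᵢ² = 1 - 3555/7921 = 0.5512

0.5512


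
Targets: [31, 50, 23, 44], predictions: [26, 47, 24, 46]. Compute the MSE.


Squared errors: (31-26)²=25, (50-47)²=9, (23-24)²=1, (44-46)²=4
Sum = 39
MSE = 39/4 = 39/4

39/4


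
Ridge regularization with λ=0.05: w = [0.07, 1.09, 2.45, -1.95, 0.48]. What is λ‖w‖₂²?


‖w‖₂² = (0.07)² + (1.09)² + (2.45)² + (-1.95)² + (0.48)²
     = 0.0049 + 1.1881 + 6.0025 + 3.8025 + 0.2304
     = 11.2284
λ·‖w‖₂² = 0.05·11.2284 = 0.56142

0.56142


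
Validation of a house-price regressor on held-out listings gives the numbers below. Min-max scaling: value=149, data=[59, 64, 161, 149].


min=59, max=161
(149-59)/(161-59) = 90/102 = 0.8824

0.8824


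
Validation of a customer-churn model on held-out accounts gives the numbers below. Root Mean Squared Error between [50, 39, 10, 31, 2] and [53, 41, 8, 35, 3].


MSE = 34/5 = 6.8
RMSE = √(34/5) = 2.6077

2.6077


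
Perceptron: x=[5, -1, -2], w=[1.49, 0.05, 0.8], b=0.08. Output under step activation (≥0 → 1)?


z = (5)·(1.49) + (-1)·(0.05) + (-2)·(0.8) + 0.08
  = 5.88
step(z) = 1 (z≥0)

1


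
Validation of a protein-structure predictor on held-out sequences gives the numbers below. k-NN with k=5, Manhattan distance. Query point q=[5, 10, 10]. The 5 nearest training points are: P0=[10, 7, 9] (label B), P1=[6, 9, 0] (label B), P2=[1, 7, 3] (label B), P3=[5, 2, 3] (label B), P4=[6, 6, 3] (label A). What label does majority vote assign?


d(q,P0) = 9  (label B)
d(q,P1) = 12  (label B)
d(q,P2) = 14  (label B)
d(q,P3) = 15  (label B)
d(q,P4) = 12  (label A)
Votes: A=1, B=4
Majority → B

B


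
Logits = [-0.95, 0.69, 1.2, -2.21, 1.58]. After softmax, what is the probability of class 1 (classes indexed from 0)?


Exponentials: e^-0.95=0.3867, e^0.69=1.9937, e^1.2=3.3201, e^-2.21=0.1097, e^1.58=4.855
Sum = 10.6652
Softmax = [0.0363, 0.1869, 0.3113, 0.0103, 0.4552]
p[1] = 1.9937/10.6652 = 0.1869

0.1869


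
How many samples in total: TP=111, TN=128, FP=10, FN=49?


Total = TP + TN + FP + FN
= 111 + 128 + 10 + 49
= 298
(Predicted positive: 121, predicted negative: 177)

298


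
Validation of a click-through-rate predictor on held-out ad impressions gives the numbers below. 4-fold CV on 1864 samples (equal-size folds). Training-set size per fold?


Fold size = 1864/4 = 466
Training per fold = 1864 - 466 = 1398

1398


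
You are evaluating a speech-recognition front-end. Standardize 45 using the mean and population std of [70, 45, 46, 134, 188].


μ = 96.6, σ = 56.0057
z = (45 - 96.6)/56.0057 = -0.9213

-0.9213


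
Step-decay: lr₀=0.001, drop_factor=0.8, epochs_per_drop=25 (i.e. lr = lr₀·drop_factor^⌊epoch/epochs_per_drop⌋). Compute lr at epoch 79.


n_drops = ⌊79/25⌋ = 3
lr = 0.001·0.8^3 = 0.001·0.512 = 0.000512

0.000512


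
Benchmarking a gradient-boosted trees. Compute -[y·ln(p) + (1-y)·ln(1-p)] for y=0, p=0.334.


BCE = -[y·ln(p) + (1-y)·ln(1-p)]
= -0 - 1·ln(1-0.334)
= -ln(0.666) = 0.4065

0.4065


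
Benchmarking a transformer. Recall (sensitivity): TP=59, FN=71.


Recall = TP/(TP+FN)
= 59/(59+71)
= 59/130 = 45.38%

45.38%


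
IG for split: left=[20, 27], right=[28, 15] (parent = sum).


Parent = [48, 42], H_parent = 0.9968
H_left = 0.9839 (n=47), H_right = 0.933 (n=43)
H_children = (47/90)·0.9839 + (43/90)·0.933 = 0.9596
IG = 0.9968 - 0.9596 = 0.0372

0.0372


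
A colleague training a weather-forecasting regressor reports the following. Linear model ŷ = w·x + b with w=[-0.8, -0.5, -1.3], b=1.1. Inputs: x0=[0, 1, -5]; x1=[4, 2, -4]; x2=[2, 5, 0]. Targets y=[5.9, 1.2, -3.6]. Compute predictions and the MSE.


ŷ0 = (-0.8)·(0) + (-0.5)·(1) + (-1.3)·(-5) + 1.1 = 7.1
ŷ1 = (-0.8)·(4) + (-0.5)·(2) + (-1.3)·(-4) + 1.1 = 2.1
ŷ2 = (-0.8)·(2) + (-0.5)·(5) + (-1.3)·(0) + 1.1 = -3.0
errors² = [1.44, 0.81, 0.36]
MSE = 2.6100/3 = 0.87

0.87


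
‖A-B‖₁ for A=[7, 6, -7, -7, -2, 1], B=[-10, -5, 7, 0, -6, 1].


d = |7+ 10| + |6+ 5| + |-7-7| + |-7-0| + |-2+ 6| + |1-1|
  = 17 + 11 + 14 + 7 + 4 + 0
  = 53

53


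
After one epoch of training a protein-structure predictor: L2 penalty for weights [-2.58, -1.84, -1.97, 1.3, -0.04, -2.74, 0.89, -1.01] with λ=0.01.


‖w‖₂² = (-2.58)² + (-1.84)² + (-1.97)² + (1.3)² + (-0.04)² + (-2.74)² + (0.89)² + (-1.01)²
     = 6.6564 + 3.3856 + 3.8809 + 1.69 + 0.0016 + 7.5076 + 0.7921 + 1.0201
     = 24.9343
λ·‖w‖₂² = 0.01·24.9343 = 0.249343

0.249343


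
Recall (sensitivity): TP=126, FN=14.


Recall = TP/(TP+FN)
= 126/(126+14)
= 126/140 = 90.0%

90.0%


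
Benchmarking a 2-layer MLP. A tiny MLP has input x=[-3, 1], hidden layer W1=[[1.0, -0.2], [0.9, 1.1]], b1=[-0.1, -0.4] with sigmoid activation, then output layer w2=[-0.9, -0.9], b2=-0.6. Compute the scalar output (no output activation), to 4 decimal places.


z1[0] = (1.0)·(-3) + (-0.2)·(1) - 0.1 = -3.3
z1[1] = (0.9)·(-3) + (1.1)·(1) - 0.4 = -2.0
h = sigmoid(z1) = [0.0356, 0.1192]
output = (-0.9)·(0.0356) + (-0.9)·(0.1192) - 0.6 = -0.7393

-0.7393


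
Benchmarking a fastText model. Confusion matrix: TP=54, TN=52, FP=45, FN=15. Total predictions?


Total = TP + TN + FP + FN
= 54 + 52 + 45 + 15
= 166
(Predicted positive: 99, predicted negative: 67)

166


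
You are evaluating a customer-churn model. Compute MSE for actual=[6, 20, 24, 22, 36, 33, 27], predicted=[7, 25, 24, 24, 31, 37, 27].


Squared errors: (6-7)²=1, (20-25)²=25, (24-24)²=0, (22-24)²=4, (36-31)²=25, (33-37)²=16, (27-27)²=0
Sum = 71
MSE = 71/7 = 71/7

71/7


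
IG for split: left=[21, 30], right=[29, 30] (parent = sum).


Parent = [50, 60], H_parent = 0.994
H_left = 0.9774 (n=51), H_right = 0.9998 (n=59)
H_children = (51/110)·0.9774 + (59/110)·0.9998 = 0.9894
IG = 0.994 - 0.9894 = 0.0046

0.0046


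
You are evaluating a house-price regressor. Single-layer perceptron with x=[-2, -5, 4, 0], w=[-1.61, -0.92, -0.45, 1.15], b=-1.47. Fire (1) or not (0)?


z = (-2)·(-1.61) + (-5)·(-0.92) + (4)·(-0.45) + (0)·(1.15) - 1.47
  = 4.55
step(z) = 1 (z≥0)

1


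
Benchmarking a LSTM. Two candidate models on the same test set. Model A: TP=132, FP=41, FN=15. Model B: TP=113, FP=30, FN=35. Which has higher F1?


Model A: P=132/173=0.763, R=132/147=0.898, F1=2PR/(P+R)=2TP/(2TP+FP+FN)=264/320=0.825
Model B: P=113/143=0.7902, R=113/148=0.7635, F1=2PR/(P+R)=2TP/(2TP+FP+FN)=226/291=0.7766
0.825 > 0.7766 → Model A

Model A


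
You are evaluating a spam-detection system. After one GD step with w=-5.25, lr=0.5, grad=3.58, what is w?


w_new = w - α·∇
= -5.25 - 0.5·3.58
= -5.25 - 1.79
= -7.04

-7.04


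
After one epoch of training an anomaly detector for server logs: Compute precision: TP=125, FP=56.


Precision = TP/(TP+FP)
= 125/(125+56)
= 125/181 = 69.06%

69.06%


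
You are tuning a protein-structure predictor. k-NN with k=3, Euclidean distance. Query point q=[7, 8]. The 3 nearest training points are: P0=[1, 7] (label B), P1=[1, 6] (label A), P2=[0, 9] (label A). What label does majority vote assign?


d(q,P0) = 6.0828  (label B)
d(q,P1) = 6.3246  (label A)
d(q,P2) = 7.0711  (label A)
Votes: A=2, B=1
Majority → A

A


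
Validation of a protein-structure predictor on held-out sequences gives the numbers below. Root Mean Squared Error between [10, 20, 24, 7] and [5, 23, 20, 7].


MSE = 50/4 = 12.5
RMSE = √(50/4) = 3.5355

3.5355


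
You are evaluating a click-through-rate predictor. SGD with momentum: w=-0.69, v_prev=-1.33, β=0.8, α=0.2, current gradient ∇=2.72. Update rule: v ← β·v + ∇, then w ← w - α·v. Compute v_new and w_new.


v_new = 0.8·-1.33 + 2.72 = -1.064 + 2.72 = 1.656
w_new = -0.69 - 0.2·1.656 = -0.69 - 0.3312 = -1.0212

v_new=1.656, w_new=-1.0212


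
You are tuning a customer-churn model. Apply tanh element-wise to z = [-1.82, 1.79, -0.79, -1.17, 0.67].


tanh(-1.82) = -0.9488
tanh(1.79) = 0.9458
tanh(-0.79) = -0.6584
tanh(-1.17) = -0.8243
tanh(0.67) = 0.585
result = [-0.9488, 0.9458, -0.6584, -0.8243, 0.585]

[-0.9488, 0.9458, -0.6584, -0.8243, 0.585]


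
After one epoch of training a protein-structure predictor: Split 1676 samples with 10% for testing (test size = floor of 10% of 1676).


Test = ⌊1676·10/100⌋ = 167
Train = 1676 - 167 = 1509

Train: 1509, Test: 167


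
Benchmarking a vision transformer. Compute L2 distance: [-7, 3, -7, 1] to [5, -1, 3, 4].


d = √((-7-5)² + (3+ 1)² + (-7-3)² + (1-4)²)
  = √(144 + 16 + 100 + 9)
  = √269 = 16.4012

16.4012


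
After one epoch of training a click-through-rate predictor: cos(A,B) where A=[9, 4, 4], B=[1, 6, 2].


A·B = 9·1 + 4·6 + 4·2 = 41
‖A‖ = √113 = 10.6301, ‖B‖ = √41 = 6.4031
cos = 41/(√113·√41) = 41/√4633 = 0.6024

0.6024


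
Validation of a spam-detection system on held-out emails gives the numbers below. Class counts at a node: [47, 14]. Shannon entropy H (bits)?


Probabilities: [47/61, 14/61] ≈ [0.7705, 0.2295]
H = -((47/61)·log₂(47/61) + (14/61)·log₂(14/61))
  = 0.7772 bits

0.7772 bits


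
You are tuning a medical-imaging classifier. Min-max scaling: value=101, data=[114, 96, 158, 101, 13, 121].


min=13, max=158
(101-13)/(158-13) = 88/145 = 0.6069

0.6069


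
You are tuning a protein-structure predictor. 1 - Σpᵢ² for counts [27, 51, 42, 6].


Probabilities: [27/126, 51/126, 42/126, 6/126] ≈ [0.2143, 0.4048, 0.3333, 0.0476]
Σpᵢ² = (729 + 2601 + 1764 + 36)/126² = 5130/15876
Gini = 1 - Σpᵢ² = 1 - 5130/15876 = 0.6769

0.6769


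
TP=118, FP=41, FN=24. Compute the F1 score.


Precision = 118/159 = 0.7421
Recall = 118/142 = 0.831
F1 = 2·P·R/(P+R) = 2·TP/(2·TP+FP+FN) = 236/(236+41+24) = 236/301 = 0.7841

0.7841


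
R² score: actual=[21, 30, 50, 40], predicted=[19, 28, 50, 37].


ȳ = 35.25
SS_res = Σ(y-ŷ)² = 17
SS_tot = Σ(y-ȳ)² = 470.75
R² = 1 - SS_res/SS_tot = 1 - 0.0361 = 0.9639

0.9639


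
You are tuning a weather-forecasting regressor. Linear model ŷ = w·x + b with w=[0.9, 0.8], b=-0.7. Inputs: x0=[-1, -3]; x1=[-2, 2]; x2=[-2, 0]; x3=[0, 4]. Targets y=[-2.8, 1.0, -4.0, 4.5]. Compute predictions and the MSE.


ŷ0 = (0.9)·(-1) + (0.8)·(-3) - 0.7 = -4.0
ŷ1 = (0.9)·(-2) + (0.8)·(2) - 0.7 = -0.9
ŷ2 = (0.9)·(-2) + (0.8)·(0) - 0.7 = -2.5
ŷ3 = (0.9)·(0) + (0.8)·(4) - 0.7 = 2.5
errors² = [1.44, 3.61, 2.25, 4.0]
MSE = 11.3000/4 = 2.825

2.825


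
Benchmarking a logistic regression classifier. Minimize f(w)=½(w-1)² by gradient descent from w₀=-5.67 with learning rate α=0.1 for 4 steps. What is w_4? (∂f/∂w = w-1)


step 1: grad = -5.67-1 = -6.67; w = -5.67 - 0.1·(-6.67) = -5.003
step 2: grad = -5.003-1 = -6.003; w = -5.003 - 0.1·(-6.003) = -4.4027
step 3: grad = -4.4027-1 = -5.4027; w = -4.4027 - 0.1·(-5.4027) = -3.86243
step 4: grad = -3.86243-1 = -4.86243; w = -3.86243 - 0.1·(-4.86243) = -3.376187

-3.376187


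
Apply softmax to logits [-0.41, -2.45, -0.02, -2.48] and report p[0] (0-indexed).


Exponentials: e^-0.41=0.6637, e^-2.45=0.0863, e^-0.02=0.9802, e^-2.48=0.0837
Sum = 1.8139
Softmax = [0.3659, 0.0476, 0.5404, 0.0462]
p[0] = 0.6637/1.8139 = 0.3659

0.3659


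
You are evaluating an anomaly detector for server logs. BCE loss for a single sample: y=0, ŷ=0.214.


BCE = -[y·ln(p) + (1-y)·ln(1-p)]
= -0 - 1·ln(1-0.214)
= -ln(0.786) = 0.2408

0.2408


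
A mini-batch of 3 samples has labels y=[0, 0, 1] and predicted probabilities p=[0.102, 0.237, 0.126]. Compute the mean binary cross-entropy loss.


L[0] = -ln(1-0.102) = -ln(0.898) = 0.1076
L[1] = -ln(1-0.237) = -ln(0.763) = 0.2705
L[2] = -ln(0.126) = 2.0715
mean = (0.1076 + 0.2705 + 2.0715)/3 = 0.8165

0.8165


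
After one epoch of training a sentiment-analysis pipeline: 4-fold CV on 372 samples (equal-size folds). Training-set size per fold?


Fold size = 372/4 = 93
Training per fold = 372 - 93 = 279

279


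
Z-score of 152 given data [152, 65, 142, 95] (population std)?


μ = 113.5, σ = 35.3164
z = (152 - 113.5)/35.3164 = 1.0901

1.0901


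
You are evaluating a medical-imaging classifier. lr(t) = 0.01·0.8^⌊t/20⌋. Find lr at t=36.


n_drops = ⌊36/20⌋ = 1
lr = 0.01·0.8^1 = 0.01·0.8 = 0.008

0.008


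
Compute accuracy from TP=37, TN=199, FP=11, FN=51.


Accuracy = (TP+TN)/(TP+TN+FP+FN)
= (37+199)/(298)
= 236/298 = 79.19%

79.19%


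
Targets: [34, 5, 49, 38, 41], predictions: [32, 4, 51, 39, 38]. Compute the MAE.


Absolute errors: |34-32|=2, |5-4|=1, |49-51|=2, |38-39|=1, |41-38|=3
Sum = 9
MAE = 9/5 = 9/5

9/5


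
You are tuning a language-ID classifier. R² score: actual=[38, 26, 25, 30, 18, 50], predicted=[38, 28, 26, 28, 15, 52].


ȳ = 31.1667
SS_res = Σ(y-ŷ)² = 22
SS_tot = Σ(y-ȳ)² = 640.83
R² = 1 - SS_res/SS_tot = 1 - 0.0343 = 0.9657

0.9657


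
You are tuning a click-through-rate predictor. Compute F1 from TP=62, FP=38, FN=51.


Precision = 62/100 = 0.62
Recall = 62/113 = 0.5487
F1 = 2·P·R/(P+R) = 2·TP/(2·TP+FP+FN) = 124/(124+38+51) = 124/213 = 0.5822

0.5822


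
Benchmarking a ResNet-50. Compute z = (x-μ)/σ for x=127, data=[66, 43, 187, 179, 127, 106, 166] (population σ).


μ = 124.8571, σ = 52.1137
z = (127 - 124.8571)/52.1137 = 0.0411

0.0411


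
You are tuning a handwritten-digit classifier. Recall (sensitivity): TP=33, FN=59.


Recall = TP/(TP+FN)
= 33/(33+59)
= 33/92 = 35.87%

35.87%


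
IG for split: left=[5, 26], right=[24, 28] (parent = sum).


Parent = [29, 54], H_parent = 0.9335
H_left = 0.6374 (n=31), H_right = 0.9957 (n=52)
H_children = (31/83)·0.6374 + (52/83)·0.9957 = 0.8619
IG = 0.9335 - 0.8619 = 0.0716

0.0716


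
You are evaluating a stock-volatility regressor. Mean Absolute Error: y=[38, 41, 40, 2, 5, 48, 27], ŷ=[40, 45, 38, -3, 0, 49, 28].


Absolute errors: |38-40|=2, |41-45|=4, |40-38|=2, |2+ 3|=5, |5-0|=5, |48-49|=1, |27-28|=1
Sum = 20
MAE = 20/7 = 20/7

20/7


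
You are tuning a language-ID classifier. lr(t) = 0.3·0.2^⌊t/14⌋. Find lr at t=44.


n_drops = ⌊44/14⌋ = 3
lr = 0.3·0.2^3 = 0.3·0.008 = 0.0024

0.0024


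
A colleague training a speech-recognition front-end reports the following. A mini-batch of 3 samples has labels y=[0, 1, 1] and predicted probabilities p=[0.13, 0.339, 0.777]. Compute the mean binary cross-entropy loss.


L[0] = -ln(1-0.13) = -ln(0.87) = 0.1393
L[1] = -ln(0.339) = 1.0818
L[2] = -ln(0.777) = 0.2523
mean = (0.1393 + 1.0818 + 0.2523)/3 = 0.4911

0.4911


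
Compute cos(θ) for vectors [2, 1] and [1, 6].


A·B = 2·1 + 1·6 = 8
‖A‖ = √5 = 2.2361, ‖B‖ = √37 = 6.0828
cos = 8/(√5·√37) = 8/√185 = 0.5882

0.5882


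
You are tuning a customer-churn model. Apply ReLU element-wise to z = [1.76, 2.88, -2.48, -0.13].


ReLU(1.76) = max(0, 1.76) = 1.76
ReLU(2.88) = max(0, 2.88) = 2.88
ReLU(-2.48) = max(0, -2.48) = 0.0
ReLU(-0.13) = max(0, -0.13) = 0.0
result = [1.76, 2.88, 0.0, 0.0]

[1.76, 2.88, 0.0, 0.0]


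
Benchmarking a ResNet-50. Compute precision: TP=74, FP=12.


Precision = TP/(TP+FP)
= 74/(74+12)
= 74/86 = 86.05%

86.05%


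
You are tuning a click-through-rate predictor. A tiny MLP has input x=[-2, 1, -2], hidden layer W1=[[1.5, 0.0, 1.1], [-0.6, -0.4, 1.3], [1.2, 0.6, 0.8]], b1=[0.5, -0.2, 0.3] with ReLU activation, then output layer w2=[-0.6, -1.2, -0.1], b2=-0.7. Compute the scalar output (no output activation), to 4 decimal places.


z1[0] = (1.5)·(-2) + (0.0)·(1) + (1.1)·(-2) + 0.5 = -4.7
z1[1] = (-0.6)·(-2) + (-0.4)·(1) + (1.3)·(-2) - 0.2 = -2.0
z1[2] = (1.2)·(-2) + (0.6)·(1) + (0.8)·(-2) + 0.3 = -3.1
h = ReLU(z1) = [0.0, 0.0, 0.0]
output = (-0.6)·(0.0) + (-1.2)·(0.0) + (-0.1)·(0.0) - 0.7 = -0.7

-0.7


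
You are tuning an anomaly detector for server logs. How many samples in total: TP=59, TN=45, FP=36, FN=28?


Total = TP + TN + FP + FN
= 59 + 45 + 36 + 28
= 168
(Predicted positive: 95, predicted negative: 73)

168


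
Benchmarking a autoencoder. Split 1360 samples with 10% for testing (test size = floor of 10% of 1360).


Test = ⌊1360·10/100⌋ = 136
Train = 1360 - 136 = 1224

Train: 1224, Test: 136


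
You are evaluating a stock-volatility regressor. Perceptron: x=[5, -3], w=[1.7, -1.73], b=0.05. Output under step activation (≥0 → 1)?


z = (5)·(1.7) + (-3)·(-1.73) + 0.05
  = 13.74
step(z) = 1 (z≥0)

1


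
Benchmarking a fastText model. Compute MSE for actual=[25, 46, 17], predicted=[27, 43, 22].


Squared errors: (25-27)²=4, (46-43)²=9, (17-22)²=25
Sum = 38
MSE = 38/3 = 38/3

38/3


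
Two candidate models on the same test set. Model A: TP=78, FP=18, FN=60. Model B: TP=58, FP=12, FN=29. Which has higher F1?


Model A: P=78/96=0.8125, R=78/138=0.5652, F1=2PR/(P+R)=2TP/(2TP+FP+FN)=156/234=0.6667
Model B: P=58/70=0.8286, R=58/87=0.6667, F1=2PR/(P+R)=2TP/(2TP+FP+FN)=116/157=0.7389
0.6667 < 0.7389 → Model B

Model B


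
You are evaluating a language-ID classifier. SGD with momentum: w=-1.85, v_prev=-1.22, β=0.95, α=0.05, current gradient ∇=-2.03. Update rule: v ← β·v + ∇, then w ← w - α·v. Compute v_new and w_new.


v_new = 0.95·-1.22 - 2.03 = -1.159 - 2.03 = -3.189
w_new = -1.85 - 0.05·-3.189 = -1.85 + 0.15945 = -1.69055

v_new=-3.189, w_new=-1.69055


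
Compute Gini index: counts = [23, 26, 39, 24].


Probabilities: [23/112, 26/112, 39/112, 24/112] ≈ [0.2054, 0.2321, 0.3482, 0.2143]
Σpᵢ² = (529 + 676 + 1521 + 576)/112² = 3302/12544
Gini = 1 - Σpᵢ² = 1 - 3302/12544 = 0.7368

0.7368


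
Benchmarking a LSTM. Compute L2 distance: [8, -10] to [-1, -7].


d = √((8+ 1)² + (-10+ 7)²)
  = √(81 + 9)
  = √90 = 9.4868

9.4868


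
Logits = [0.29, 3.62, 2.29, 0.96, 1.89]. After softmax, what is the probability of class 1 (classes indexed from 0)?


Exponentials: e^0.29=1.3364, e^3.62=37.3376, e^2.29=9.8749, e^0.96=2.6117, e^1.89=6.6194
Sum = 57.78
Softmax = [0.0231, 0.6462, 0.1709, 0.0452, 0.1146]
p[1] = 37.3376/57.78 = 0.6462

0.6462


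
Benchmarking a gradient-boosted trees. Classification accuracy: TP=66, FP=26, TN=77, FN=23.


Accuracy = (TP+TN)/(TP+TN+FP+FN)
= (66+77)/(192)
= 143/192 = 74.48%

74.48%


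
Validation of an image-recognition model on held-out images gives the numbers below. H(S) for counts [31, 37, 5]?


Probabilities: [31/73, 37/73, 5/73] ≈ [0.4247, 0.5068, 0.0685]
H = -((31/73)·log₂(31/73) + (37/73)·log₂(37/73) + (5/73)·log₂(5/73))
  = 1.2865 bits

1.2865 bits


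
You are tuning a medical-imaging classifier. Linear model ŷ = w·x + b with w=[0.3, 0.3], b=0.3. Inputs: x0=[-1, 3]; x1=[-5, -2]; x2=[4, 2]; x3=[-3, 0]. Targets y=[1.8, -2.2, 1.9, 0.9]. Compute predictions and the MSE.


ŷ0 = (0.3)·(-1) + (0.3)·(3) + 0.3 = 0.9
ŷ1 = (0.3)·(-5) + (0.3)·(-2) + 0.3 = -1.8
ŷ2 = (0.3)·(4) + (0.3)·(2) + 0.3 = 2.1
ŷ3 = (0.3)·(-3) + (0.3)·(0) + 0.3 = -0.6
errors² = [0.81, 0.16, 0.04, 2.25]
MSE = 3.2600/4 = 0.815

0.815


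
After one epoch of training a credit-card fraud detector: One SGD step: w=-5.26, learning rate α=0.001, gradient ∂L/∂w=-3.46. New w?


w_new = w - α·∇
= -5.26 - 0.001·-3.46
= -5.26 + 0.00346
= -5.25654

-5.25654


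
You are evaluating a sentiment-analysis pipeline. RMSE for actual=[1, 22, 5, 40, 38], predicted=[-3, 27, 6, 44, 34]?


MSE = 74/5 = 14.8
RMSE = √(74/5) = 3.8471

3.8471


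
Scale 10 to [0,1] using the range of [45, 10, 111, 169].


min=10, max=169
(10-10)/(169-10) = 0/159 = 0.0

0.0


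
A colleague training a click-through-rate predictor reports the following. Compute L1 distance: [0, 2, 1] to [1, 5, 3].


d = |0-1| + |2-5| + |1-3|
  = 1 + 3 + 2
  = 6

6


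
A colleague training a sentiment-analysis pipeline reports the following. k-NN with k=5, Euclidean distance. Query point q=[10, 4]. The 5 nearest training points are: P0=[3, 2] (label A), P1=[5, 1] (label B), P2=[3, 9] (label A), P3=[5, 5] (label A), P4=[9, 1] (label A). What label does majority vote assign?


d(q,P0) = 7.2801  (label A)
d(q,P1) = 5.831  (label B)
d(q,P2) = 8.6023  (label A)
d(q,P3) = 5.099  (label A)
d(q,P4) = 3.1623  (label A)
Votes: A=4, B=1
Majority → A

A


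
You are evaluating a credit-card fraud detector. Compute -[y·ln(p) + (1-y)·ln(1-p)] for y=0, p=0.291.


BCE = -[y·ln(p) + (1-y)·ln(1-p)]
= -0 - 1·ln(1-0.291)
= -ln(0.709) = 0.3439

0.3439


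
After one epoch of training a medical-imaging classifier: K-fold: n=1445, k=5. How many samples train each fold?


Fold size = 1445/5 = 289
Training per fold = 1445 - 289 = 1156

1156


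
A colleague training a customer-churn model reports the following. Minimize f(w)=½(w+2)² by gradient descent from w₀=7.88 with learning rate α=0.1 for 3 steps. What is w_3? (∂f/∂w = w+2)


step 1: grad = 7.88+2 = 9.88; w = 7.88 - 0.1·(9.88) = 6.892
step 2: grad = 6.892+2 = 8.892; w = 6.892 - 0.1·(8.892) = 6.0028
step 3: grad = 6.0028+2 = 8.0028; w = 6.0028 - 0.1·(8.0028) = 5.20252

5.20252


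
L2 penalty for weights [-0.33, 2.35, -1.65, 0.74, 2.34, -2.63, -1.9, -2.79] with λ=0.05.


‖w‖₂² = (-0.33)² + (2.35)² + (-1.65)² + (0.74)² + (2.34)² + (-2.63)² + (-1.9)² + (-2.79)²
     = 0.1089 + 5.5225 + 2.7225 + 0.5476 + 5.4756 + 6.9169 + 3.61 + 7.7841
     = 32.6881
λ·‖w‖₂² = 0.05·32.6881 = 1.634405

1.634405


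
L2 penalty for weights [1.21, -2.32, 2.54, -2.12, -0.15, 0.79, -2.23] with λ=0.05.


‖w‖₂² = (1.21)² + (-2.32)² + (2.54)² + (-2.12)² + (-0.15)² + (0.79)² + (-2.23)²
     = 1.4641 + 5.3824 + 6.4516 + 4.4944 + 0.0225 + 0.6241 + 4.9729
     = 23.412
λ·‖w‖₂² = 0.05·23.412 = 1.1706

1.1706


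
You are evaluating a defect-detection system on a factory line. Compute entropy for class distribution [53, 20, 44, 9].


Probabilities: [53/126, 20/126, 44/126, 9/126] ≈ [0.4206, 0.1587, 0.3492, 0.0714]
H = -((53/126)·log₂(53/126) + (20/126)·log₂(20/126) + (44/126)·log₂(44/126) + (9/126)·log₂(9/126))
  = 1.749 bits

1.749 bits


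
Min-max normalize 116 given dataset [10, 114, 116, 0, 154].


min=0, max=154
(116-0)/(154-0) = 116/154 = 0.7532

0.7532


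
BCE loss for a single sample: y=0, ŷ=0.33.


BCE = -[y·ln(p) + (1-y)·ln(1-p)]
= -0 - 1·ln(1-0.33)
= -ln(0.67) = 0.4005

0.4005


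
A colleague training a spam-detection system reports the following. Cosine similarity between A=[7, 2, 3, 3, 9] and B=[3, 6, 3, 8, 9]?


A·B = 7·3 + 2·6 + 3·3 + 3·8 + 9·9 = 147
‖A‖ = √152 = 12.3288, ‖B‖ = √199 = 14.1067
cos = 147/(√152·√199) = 147/√30248 = 0.8452

0.8452


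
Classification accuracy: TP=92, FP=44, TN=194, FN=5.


Accuracy = (TP+TN)/(TP+TN+FP+FN)
= (92+194)/(335)
= 286/335 = 85.37%

85.37%


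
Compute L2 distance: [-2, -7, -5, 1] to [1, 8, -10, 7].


d = √((-2-1)² + (-7-8)² + (-5+ 10)² + (1-7)²)
  = √(9 + 225 + 25 + 36)
  = √295 = 17.1756

17.1756


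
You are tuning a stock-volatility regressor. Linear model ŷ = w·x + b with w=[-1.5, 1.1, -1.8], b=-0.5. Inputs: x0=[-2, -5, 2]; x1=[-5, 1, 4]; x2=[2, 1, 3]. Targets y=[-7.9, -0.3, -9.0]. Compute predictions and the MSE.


ŷ0 = (-1.5)·(-2) + (1.1)·(-5) + (-1.8)·(2) - 0.5 = -6.6
ŷ1 = (-1.5)·(-5) + (1.1)·(1) + (-1.8)·(4) - 0.5 = 0.9
ŷ2 = (-1.5)·(2) + (1.1)·(1) + (-1.8)·(3) - 0.5 = -7.8
errors² = [1.69, 1.44, 1.44]
MSE = 4.5700/3 = 1.5233

1.5233


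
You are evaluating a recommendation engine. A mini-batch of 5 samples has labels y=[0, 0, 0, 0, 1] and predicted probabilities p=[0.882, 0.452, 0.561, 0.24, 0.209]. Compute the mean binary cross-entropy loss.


L[0] = -ln(1-0.882) = -ln(0.118) = 2.1371
L[1] = -ln(1-0.452) = -ln(0.548) = 0.6015
L[2] = -ln(1-0.561) = -ln(0.439) = 0.8233
L[3] = -ln(1-0.24) = -ln(0.76) = 0.2744
L[4] = -ln(0.209) = 1.5654
mean = (2.1371 + 0.6015 + 0.8233 + 0.2744 + 1.5654)/5 = 1.0803

1.0803


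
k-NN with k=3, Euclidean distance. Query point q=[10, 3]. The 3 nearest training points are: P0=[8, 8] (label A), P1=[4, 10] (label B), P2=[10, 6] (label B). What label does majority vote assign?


d(q,P0) = 5.3852  (label A)
d(q,P1) = 9.2195  (label B)
d(q,P2) = 3.0  (label B)
Votes: A=1, B=2
Majority → B

B


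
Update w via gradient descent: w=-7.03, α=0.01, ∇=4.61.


w_new = w - α·∇
= -7.03 - 0.01·4.61
= -7.03 - 0.0461
= -7.0761

-7.0761


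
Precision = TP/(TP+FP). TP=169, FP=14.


Precision = TP/(TP+FP)
= 169/(169+14)
= 169/183 = 92.35%

92.35%


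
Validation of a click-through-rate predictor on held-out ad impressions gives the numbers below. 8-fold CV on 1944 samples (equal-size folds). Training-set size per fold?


Fold size = 1944/8 = 243
Training per fold = 1944 - 243 = 1701

1701


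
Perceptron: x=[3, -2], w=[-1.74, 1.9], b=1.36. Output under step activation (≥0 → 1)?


z = (3)·(-1.74) + (-2)·(1.9) + 1.36
  = -7.66
step(z) = 0 (z<0)

0


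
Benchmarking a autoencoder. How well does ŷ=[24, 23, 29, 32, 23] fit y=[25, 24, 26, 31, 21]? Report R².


ȳ = 25.4
SS_res = Σ(y-ŷ)² = 16
SS_tot = Σ(y-ȳ)² = 53.2
R² = 1 - SS_res/SS_tot = 1 - 0.3008 = 0.6992

0.6992


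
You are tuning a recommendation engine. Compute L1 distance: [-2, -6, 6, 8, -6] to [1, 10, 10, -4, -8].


d = |-2-1| + |-6-10| + |6-10| + |8+ 4| + |-6+ 8|
  = 3 + 16 + 4 + 12 + 2
  = 37

37


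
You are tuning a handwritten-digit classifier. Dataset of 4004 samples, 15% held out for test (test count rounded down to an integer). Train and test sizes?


Test = ⌊4004·15/100⌋ = 600
Train = 4004 - 600 = 3404

Train: 3404, Test: 600


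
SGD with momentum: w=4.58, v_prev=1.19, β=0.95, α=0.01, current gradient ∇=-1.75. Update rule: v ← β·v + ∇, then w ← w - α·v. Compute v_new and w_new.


v_new = 0.95·1.19 - 1.75 = 1.1305 - 1.75 = -0.6195
w_new = 4.58 - 0.01·-0.6195 = 4.58 + 0.006195 = 4.586195

v_new=-0.6195, w_new=4.586195


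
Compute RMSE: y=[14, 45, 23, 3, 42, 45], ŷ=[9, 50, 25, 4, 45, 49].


MSE = 80/6 = 13.3333
RMSE = √(80/6) = 3.6515

3.6515


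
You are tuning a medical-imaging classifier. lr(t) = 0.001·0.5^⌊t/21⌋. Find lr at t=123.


n_drops = ⌊123/21⌋ = 5
lr = 0.001·0.5^5 = 0.001·0.03125 = 0.00003125

0.00003125


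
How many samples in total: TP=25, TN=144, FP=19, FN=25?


Total = TP + TN + FP + FN
= 25 + 144 + 19 + 25
= 213
(Predicted positive: 44, predicted negative: 169)

213


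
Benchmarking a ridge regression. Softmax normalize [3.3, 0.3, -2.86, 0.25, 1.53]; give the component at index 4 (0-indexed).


Exponentials: e^3.3=27.1126, e^0.3=1.3499, e^-2.86=0.0573, e^0.25=1.284, e^1.53=4.6182
Sum = 34.422
Softmax = [0.7877, 0.0392, 0.0017, 0.0373, 0.1342]
p[4] = 4.6182/34.422 = 0.1342

0.1342


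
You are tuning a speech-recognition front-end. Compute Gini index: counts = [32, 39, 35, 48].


Probabilities: [32/154, 39/154, 35/154, 48/154] ≈ [0.2078, 0.2532, 0.2273, 0.3117]
Σpᵢ² = (1024 + 1521 + 1225 + 2304)/154² = 6074/23716
Gini = 1 - Σpᵢ² = 1 - 6074/23716 = 0.7439

0.7439


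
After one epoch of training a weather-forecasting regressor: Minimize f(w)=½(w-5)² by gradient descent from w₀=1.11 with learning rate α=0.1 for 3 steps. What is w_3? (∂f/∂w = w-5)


step 1: grad = 1.11-5 = -3.89; w = 1.11 - 0.1·(-3.89) = 1.499
step 2: grad = 1.499-5 = -3.501; w = 1.499 - 0.1·(-3.501) = 1.8491
step 3: grad = 1.8491-5 = -3.1509; w = 1.8491 - 0.1·(-3.1509) = 2.16419

2.16419


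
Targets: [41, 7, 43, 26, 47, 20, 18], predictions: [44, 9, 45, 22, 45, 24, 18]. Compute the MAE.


Absolute errors: |41-44|=3, |7-9|=2, |43-45|=2, |26-22|=4, |47-45|=2, |20-24|=4, |18-18|=0
Sum = 17
MAE = 17/7 = 17/7

17/7


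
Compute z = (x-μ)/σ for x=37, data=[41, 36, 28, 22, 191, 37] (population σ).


μ = 59.1667, σ = 59.2886
z = (37 - 59.1667)/59.2886 = -0.3739

-0.3739


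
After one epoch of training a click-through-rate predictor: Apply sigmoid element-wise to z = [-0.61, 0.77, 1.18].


σ(-0.61) = 1/(1+e^0.61) = 0.3521
σ(0.77) = 1/(1+e^-0.77) = 0.6835
σ(1.18) = 1/(1+e^-1.18) = 0.7649
result = [0.3521, 0.6835, 0.7649]

[0.3521, 0.6835, 0.7649]


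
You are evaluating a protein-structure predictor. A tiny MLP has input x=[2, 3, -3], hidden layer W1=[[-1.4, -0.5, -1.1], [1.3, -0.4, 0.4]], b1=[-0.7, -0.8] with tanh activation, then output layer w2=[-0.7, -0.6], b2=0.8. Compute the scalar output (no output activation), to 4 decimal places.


z1[0] = (-1.4)·(2) + (-0.5)·(3) + (-1.1)·(-3) - 0.7 = -1.7
z1[1] = (1.3)·(2) + (-0.4)·(3) + (0.4)·(-3) - 0.8 = -0.6
h = tanh(z1) = [-0.9354, -0.537]
output = (-0.7)·(-0.9354) + (-0.6)·(-0.537) + 0.8 = 1.777

1.777


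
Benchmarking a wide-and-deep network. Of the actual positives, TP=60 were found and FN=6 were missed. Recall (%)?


Recall = TP/(TP+FN)
= 60/(60+6)
= 60/66 = 90.91%

90.91%


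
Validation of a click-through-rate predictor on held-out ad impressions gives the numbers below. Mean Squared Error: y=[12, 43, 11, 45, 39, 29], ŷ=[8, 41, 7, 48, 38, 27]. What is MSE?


Squared errors: (12-8)²=16, (43-41)²=4, (11-7)²=16, (45-48)²=9, (39-38)²=1, (29-27)²=4
Sum = 50
MSE = 50/6 = 25/3

25/3


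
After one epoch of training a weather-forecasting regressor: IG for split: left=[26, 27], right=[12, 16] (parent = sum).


Parent = [38, 43], H_parent = 0.9972
H_left = 0.9997 (n=53), H_right = 0.9852 (n=28)
H_children = (53/81)·0.9997 + (28/81)·0.9852 = 0.9947
IG = 0.9972 - 0.9947 = 0.0025

0.0025


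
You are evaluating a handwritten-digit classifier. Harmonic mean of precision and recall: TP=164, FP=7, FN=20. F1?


Precision = 164/171 = 0.9591
Recall = 164/184 = 0.8913
F1 = 2·P·R/(P+R) = 2·TP/(2·TP+FP+FN) = 328/(328+7+20) = 328/355 = 0.9239

0.9239


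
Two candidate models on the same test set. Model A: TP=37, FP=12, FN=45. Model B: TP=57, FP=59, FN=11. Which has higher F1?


Model A: P=37/49=0.7551, R=37/82=0.4512, F1=2PR/(P+R)=2TP/(2TP+FP+FN)=74/131=0.5649
Model B: P=57/116=0.4914, R=57/68=0.8382, F1=2PR/(P+R)=2TP/(2TP+FP+FN)=114/184=0.6196
0.5649 < 0.6196 → Model B

Model B


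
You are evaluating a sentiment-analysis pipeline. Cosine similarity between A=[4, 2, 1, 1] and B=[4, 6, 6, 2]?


A·B = 4·4 + 2·6 + 1·6 + 1·2 = 36
‖A‖ = √22 = 4.6904, ‖B‖ = √92 = 9.5917
cos = 36/(√22·√92) = 36/√2024 = 0.8002

0.8002


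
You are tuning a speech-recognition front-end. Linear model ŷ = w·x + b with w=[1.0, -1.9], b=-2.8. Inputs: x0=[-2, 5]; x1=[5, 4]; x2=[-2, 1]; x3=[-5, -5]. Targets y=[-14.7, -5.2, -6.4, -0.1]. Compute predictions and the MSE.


ŷ0 = (1.0)·(-2) + (-1.9)·(5) - 2.8 = -14.3
ŷ1 = (1.0)·(5) + (-1.9)·(4) - 2.8 = -5.4
ŷ2 = (1.0)·(-2) + (-1.9)·(1) - 2.8 = -6.7
ŷ3 = (1.0)·(-5) + (-1.9)·(-5) - 2.8 = 1.7
errors² = [0.16, 0.04, 0.09, 3.24]
MSE = 3.5300/4 = 0.8825

0.8825


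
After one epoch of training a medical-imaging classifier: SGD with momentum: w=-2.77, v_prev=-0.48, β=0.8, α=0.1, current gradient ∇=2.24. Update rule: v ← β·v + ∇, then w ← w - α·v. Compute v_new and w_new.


v_new = 0.8·-0.48 + 2.24 = -0.384 + 2.24 = 1.856
w_new = -2.77 - 0.1·1.856 = -2.77 - 0.1856 = -2.9556

v_new=1.856, w_new=-2.9556


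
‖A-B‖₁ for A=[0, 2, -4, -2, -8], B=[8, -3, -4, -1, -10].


d = |0-8| + |2+ 3| + |-4+ 4| + |-2+ 1| + |-8+ 10|
  = 8 + 5 + 0 + 1 + 2
  = 16

16


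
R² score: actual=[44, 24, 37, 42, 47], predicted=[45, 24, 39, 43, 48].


ȳ = 38.8
SS_res = Σ(y-ŷ)² = 7
SS_tot = Σ(y-ȳ)² = 326.8
R² = 1 - SS_res/SS_tot = 1 - 0.0214 = 0.9786

0.9786


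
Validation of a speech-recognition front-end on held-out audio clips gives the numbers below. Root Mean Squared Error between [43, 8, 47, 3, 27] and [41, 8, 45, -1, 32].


MSE = 49/5 = 9.8
RMSE = √(49/5) = 3.1305

3.1305


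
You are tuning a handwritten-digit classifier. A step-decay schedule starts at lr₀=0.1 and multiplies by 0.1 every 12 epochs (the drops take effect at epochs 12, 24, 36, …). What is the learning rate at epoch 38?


n_drops = ⌊38/12⌋ = 3
lr = 0.1·0.1^3 = 0.1·0.001 = 0.0001

0.0001


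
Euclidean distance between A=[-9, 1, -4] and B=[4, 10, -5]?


d = √((-9-4)² + (1-10)² + (-4+ 5)²)
  = √(169 + 81 + 1)
  = √251 = 15.843

15.843


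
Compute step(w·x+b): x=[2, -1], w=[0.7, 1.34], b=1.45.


z = (2)·(0.7) + (-1)·(1.34) + 1.45
  = 1.51
step(z) = 1 (z≥0)

1


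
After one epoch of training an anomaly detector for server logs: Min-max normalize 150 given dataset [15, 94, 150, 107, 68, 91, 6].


min=6, max=150
(150-6)/(150-6) = 144/144 = 1.0

1.0


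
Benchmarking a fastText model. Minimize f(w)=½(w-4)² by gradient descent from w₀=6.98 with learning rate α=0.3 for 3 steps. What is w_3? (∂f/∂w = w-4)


step 1: grad = 6.98-4 = 2.98; w = 6.98 - 0.3·(2.98) = 6.086
step 2: grad = 6.086-4 = 2.086; w = 6.086 - 0.3·(2.086) = 5.4602
step 3: grad = 5.4602-4 = 1.4602; w = 5.4602 - 0.3·(1.4602) = 5.02214

5.02214


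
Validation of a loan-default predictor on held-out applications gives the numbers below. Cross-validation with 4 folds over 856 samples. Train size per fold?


Fold size = 856/4 = 214
Training per fold = 856 - 214 = 642

642


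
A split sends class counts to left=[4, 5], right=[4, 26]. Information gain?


Parent = [8, 31], H_parent = 0.7321
H_left = 0.9911 (n=9), H_right = 0.5665 (n=30)
H_children = (9/39)·0.9911 + (30/39)·0.5665 = 0.6645
IG = 0.7321 - 0.6645 = 0.0676

0.0676


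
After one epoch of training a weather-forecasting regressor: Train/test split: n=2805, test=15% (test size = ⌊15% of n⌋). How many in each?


Test = ⌊2805·15/100⌋ = 420
Train = 2805 - 420 = 2385

Train: 2385, Test: 420


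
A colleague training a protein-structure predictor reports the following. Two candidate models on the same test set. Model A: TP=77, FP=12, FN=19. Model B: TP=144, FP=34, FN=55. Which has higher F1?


Model A: P=77/89=0.8652, R=77/96=0.8021, F1=2PR/(P+R)=2TP/(2TP+FP+FN)=154/185=0.8324
Model B: P=144/178=0.809, R=144/199=0.7236, F1=2PR/(P+R)=2TP/(2TP+FP+FN)=288/377=0.7639
0.8324 > 0.7639 → Model A

Model A


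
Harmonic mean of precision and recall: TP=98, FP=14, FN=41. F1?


Precision = 98/112 = 0.875
Recall = 98/139 = 0.705
F1 = 2·P·R/(P+R) = 2·TP/(2·TP+FP+FN) = 196/(196+14+41) = 196/251 = 0.7809

0.7809


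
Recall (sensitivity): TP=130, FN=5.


Recall = TP/(TP+FN)
= 130/(130+5)
= 130/135 = 96.3%

96.3%


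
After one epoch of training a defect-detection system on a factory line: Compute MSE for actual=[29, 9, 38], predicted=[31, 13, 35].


Squared errors: (29-31)²=4, (9-13)²=16, (38-35)²=9
Sum = 29
MSE = 29/3 = 29/3

29/3


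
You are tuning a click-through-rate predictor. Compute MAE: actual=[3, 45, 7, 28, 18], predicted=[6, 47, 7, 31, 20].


Absolute errors: |3-6|=3, |45-47|=2, |7-7|=0, |28-31|=3, |18-20|=2
Sum = 10
MAE = 10/5 = 2

2


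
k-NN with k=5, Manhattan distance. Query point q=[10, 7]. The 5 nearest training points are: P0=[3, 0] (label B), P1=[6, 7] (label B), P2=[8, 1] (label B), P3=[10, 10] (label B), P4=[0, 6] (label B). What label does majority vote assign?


d(q,P0) = 14  (label B)
d(q,P1) = 4  (label B)
d(q,P2) = 8  (label B)
d(q,P3) = 3  (label B)
d(q,P4) = 11  (label B)
Votes: A=0, B=5
Majority → B

B


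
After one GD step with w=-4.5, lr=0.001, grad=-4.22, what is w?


w_new = w - α·∇
= -4.5 - 0.001·-4.22
= -4.5 + 0.00422
= -4.49578

-4.49578


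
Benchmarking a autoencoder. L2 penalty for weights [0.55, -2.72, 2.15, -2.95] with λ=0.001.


‖w‖₂² = (0.55)² + (-2.72)² + (2.15)² + (-2.95)²
     = 0.3025 + 7.3984 + 4.6225 + 8.7025
     = 21.0259
λ·‖w‖₂² = 0.001·21.0259 = 0.021026

0.021026


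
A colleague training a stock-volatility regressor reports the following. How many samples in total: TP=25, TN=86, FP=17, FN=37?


Total = TP + TN + FP + FN
= 25 + 86 + 17 + 37
= 165
(Predicted positive: 42, predicted negative: 123)

165


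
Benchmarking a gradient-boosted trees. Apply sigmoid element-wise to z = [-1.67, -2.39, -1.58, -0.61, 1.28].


σ(-1.67) = 1/(1+e^1.67) = 0.1584
σ(-2.39) = 1/(1+e^2.39) = 0.0839
σ(-1.58) = 1/(1+e^1.58) = 0.1708
σ(-0.61) = 1/(1+e^0.61) = 0.3521
σ(1.28) = 1/(1+e^-1.28) = 0.7824
result = [0.1584, 0.0839, 0.1708, 0.3521, 0.7824]

[0.1584, 0.0839, 0.1708, 0.3521, 0.7824]


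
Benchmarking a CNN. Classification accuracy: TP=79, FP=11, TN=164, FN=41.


Accuracy = (TP+TN)/(TP+TN+FP+FN)
= (79+164)/(295)
= 243/295 = 82.37%

82.37%


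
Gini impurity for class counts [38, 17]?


Probabilities: [38/55, 17/55] ≈ [0.6909, 0.3091]
Σpᵢ² = (1444 + 289)/55² = 1733/3025
Gini = 1 - Σpᵢ² = 1 - 1733/3025 = 0.4271

0.4271


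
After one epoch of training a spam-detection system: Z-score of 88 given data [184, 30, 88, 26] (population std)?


μ = 82, σ = 63.7966
z = (88 - 82)/63.7966 = 0.094

0.094


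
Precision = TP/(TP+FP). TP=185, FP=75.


Precision = TP/(TP+FP)
= 185/(185+75)
= 185/260 = 71.15%

71.15%


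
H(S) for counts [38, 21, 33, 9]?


Probabilities: [38/101, 21/101, 33/101, 9/101] ≈ [0.3762, 0.2079, 0.3267, 0.0891]
H = -((38/101)·log₂(38/101) + (21/101)·log₂(21/101) + (33/101)·log₂(33/101) + (9/101)·log₂(9/101))
  = 1.8399 bits

1.8399 bits


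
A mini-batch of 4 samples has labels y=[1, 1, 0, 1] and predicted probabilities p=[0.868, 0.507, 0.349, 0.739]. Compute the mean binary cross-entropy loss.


L[0] = -ln(0.868) = 0.1416
L[1] = -ln(0.507) = 0.6792
L[2] = -ln(1-0.349) = -ln(0.651) = 0.4292
L[3] = -ln(0.739) = 0.3025
mean = (0.1416 + 0.6792 + 0.4292 + 0.3025)/4 = 0.3881

0.3881


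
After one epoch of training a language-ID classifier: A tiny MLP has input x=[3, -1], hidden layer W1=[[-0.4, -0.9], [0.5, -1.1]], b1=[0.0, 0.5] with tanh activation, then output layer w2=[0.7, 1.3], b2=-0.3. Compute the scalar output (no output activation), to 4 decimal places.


z1[0] = (-0.4)·(3) + (-0.9)·(-1) + 0.0 = -0.3
z1[1] = (0.5)·(3) + (-1.1)·(-1) + 0.5 = 3.1
h = tanh(z1) = [-0.2913, 0.9959]
output = (0.7)·(-0.2913) + (1.3)·(0.9959) - 0.3 = 0.7908

0.7908


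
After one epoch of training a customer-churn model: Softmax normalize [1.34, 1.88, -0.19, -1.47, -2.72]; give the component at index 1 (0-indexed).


Exponentials: e^1.34=3.819, e^1.88=6.5535, e^-0.19=0.827, e^-1.47=0.2299, e^-2.72=0.0659
Sum = 11.4953
Softmax = [0.3322, 0.5701, 0.0719, 0.02, 0.0057]
p[1] = 6.5535/11.4953 = 0.5701

0.5701
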